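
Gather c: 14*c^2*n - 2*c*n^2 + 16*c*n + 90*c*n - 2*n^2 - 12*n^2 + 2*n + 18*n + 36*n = 14*c^2*n + c*(-2*n^2 + 106*n) - 14*n^2 + 56*n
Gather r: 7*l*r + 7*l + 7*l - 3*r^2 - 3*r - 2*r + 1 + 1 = 14*l - 3*r^2 + r*(7*l - 5) + 2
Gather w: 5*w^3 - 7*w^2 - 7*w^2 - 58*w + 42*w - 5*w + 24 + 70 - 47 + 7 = 5*w^3 - 14*w^2 - 21*w + 54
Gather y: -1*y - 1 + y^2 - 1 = y^2 - y - 2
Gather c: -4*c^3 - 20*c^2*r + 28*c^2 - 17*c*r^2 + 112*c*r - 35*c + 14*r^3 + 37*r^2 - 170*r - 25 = -4*c^3 + c^2*(28 - 20*r) + c*(-17*r^2 + 112*r - 35) + 14*r^3 + 37*r^2 - 170*r - 25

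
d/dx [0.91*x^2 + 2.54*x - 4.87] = 1.82*x + 2.54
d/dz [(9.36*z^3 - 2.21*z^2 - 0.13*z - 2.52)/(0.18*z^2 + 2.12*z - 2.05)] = (1.6848*z^4 + 39.6864*z^3 - 62.2258*z^2 + 9.9682*z + 5.6089)/(0.0324*z^4 + 0.7632*z^3 + 3.7564*z^2 - 8.692*z + 4.2025)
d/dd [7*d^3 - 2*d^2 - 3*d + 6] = 21*d^2 - 4*d - 3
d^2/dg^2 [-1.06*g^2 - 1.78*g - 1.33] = -2.12000000000000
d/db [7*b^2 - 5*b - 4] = 14*b - 5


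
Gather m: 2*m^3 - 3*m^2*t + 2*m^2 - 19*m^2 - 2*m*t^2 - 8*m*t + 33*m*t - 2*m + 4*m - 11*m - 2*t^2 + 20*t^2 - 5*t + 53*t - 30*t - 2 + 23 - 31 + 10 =2*m^3 + m^2*(-3*t - 17) + m*(-2*t^2 + 25*t - 9) + 18*t^2 + 18*t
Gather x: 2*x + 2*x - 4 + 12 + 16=4*x + 24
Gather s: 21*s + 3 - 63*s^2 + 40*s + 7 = -63*s^2 + 61*s + 10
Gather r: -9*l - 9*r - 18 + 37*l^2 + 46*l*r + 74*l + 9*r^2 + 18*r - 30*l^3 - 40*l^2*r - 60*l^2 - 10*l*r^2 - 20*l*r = -30*l^3 - 23*l^2 + 65*l + r^2*(9 - 10*l) + r*(-40*l^2 + 26*l + 9) - 18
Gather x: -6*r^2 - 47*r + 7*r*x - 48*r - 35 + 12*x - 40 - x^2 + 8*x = -6*r^2 - 95*r - x^2 + x*(7*r + 20) - 75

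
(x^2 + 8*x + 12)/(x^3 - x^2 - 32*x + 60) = (x + 2)/(x^2 - 7*x + 10)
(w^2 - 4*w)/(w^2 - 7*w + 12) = w/(w - 3)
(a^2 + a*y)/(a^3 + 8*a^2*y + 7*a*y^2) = 1/(a + 7*y)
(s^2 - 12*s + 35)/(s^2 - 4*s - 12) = (-s^2 + 12*s - 35)/(-s^2 + 4*s + 12)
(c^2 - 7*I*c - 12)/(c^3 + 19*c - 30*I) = (c - 4*I)/(c^2 + 3*I*c + 10)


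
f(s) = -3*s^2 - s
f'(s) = -6*s - 1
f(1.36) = -6.91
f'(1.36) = -9.16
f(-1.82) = -8.12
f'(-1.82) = 9.92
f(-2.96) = -23.32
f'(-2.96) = 16.76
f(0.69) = -2.12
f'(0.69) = -5.14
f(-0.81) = -1.16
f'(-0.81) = 3.86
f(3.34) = -36.81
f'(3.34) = -21.04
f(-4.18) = -48.24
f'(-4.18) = 24.08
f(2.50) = -21.25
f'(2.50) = -16.00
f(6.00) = -114.00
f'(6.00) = -37.00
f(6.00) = -114.00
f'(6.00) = -37.00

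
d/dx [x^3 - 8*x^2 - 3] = x*(3*x - 16)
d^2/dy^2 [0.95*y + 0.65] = 0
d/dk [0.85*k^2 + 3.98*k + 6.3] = 1.7*k + 3.98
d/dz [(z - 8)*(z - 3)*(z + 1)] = 3*z^2 - 20*z + 13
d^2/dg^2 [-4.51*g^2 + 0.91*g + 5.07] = -9.02000000000000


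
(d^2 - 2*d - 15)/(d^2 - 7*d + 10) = (d + 3)/(d - 2)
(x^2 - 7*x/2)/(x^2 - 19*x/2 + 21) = x/(x - 6)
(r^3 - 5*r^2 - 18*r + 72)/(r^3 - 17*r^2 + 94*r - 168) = (r^2 + r - 12)/(r^2 - 11*r + 28)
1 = 1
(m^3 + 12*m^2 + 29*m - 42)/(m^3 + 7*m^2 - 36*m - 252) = (m - 1)/(m - 6)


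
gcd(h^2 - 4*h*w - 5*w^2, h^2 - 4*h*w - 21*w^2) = 1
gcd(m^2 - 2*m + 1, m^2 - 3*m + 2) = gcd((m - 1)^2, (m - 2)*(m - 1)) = m - 1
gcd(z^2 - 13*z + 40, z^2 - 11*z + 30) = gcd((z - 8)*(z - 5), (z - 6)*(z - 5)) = z - 5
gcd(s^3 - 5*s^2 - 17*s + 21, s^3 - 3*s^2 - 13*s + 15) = s^2 + 2*s - 3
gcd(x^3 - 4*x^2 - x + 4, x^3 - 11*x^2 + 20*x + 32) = x^2 - 3*x - 4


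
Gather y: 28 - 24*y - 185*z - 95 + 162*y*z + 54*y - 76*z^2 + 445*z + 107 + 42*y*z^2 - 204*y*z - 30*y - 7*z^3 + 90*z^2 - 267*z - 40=y*(42*z^2 - 42*z) - 7*z^3 + 14*z^2 - 7*z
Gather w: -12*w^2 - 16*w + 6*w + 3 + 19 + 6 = -12*w^2 - 10*w + 28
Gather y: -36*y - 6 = -36*y - 6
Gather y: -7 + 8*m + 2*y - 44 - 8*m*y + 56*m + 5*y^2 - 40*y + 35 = 64*m + 5*y^2 + y*(-8*m - 38) - 16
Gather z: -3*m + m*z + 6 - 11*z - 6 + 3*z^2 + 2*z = -3*m + 3*z^2 + z*(m - 9)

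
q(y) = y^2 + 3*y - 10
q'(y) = 2*y + 3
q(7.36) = 66.25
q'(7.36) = 17.72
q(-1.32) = -12.22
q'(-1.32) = 0.36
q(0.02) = -9.94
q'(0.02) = 3.04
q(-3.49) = -8.29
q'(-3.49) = -3.98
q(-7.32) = 21.62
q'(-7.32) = -11.64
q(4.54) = 24.23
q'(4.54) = 12.08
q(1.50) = -3.25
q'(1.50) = 6.00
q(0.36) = -8.79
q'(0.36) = 3.72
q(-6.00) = 8.00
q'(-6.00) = -9.00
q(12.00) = 170.00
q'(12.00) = 27.00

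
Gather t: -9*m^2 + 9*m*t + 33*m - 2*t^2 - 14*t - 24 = -9*m^2 + 33*m - 2*t^2 + t*(9*m - 14) - 24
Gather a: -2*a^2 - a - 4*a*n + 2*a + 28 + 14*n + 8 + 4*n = -2*a^2 + a*(1 - 4*n) + 18*n + 36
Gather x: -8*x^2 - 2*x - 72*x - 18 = -8*x^2 - 74*x - 18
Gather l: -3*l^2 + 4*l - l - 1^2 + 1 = -3*l^2 + 3*l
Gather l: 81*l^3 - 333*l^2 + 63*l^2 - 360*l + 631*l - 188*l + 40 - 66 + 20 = 81*l^3 - 270*l^2 + 83*l - 6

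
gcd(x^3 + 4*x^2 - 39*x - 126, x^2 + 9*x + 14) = x + 7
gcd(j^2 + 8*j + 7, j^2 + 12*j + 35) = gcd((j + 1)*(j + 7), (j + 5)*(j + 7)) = j + 7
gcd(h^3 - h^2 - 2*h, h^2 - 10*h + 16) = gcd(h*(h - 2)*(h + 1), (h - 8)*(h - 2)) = h - 2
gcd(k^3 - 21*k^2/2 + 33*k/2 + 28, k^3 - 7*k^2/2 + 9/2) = k + 1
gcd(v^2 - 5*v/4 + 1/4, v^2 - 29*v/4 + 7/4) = v - 1/4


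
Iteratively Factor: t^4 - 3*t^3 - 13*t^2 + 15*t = (t - 5)*(t^3 + 2*t^2 - 3*t) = (t - 5)*(t - 1)*(t^2 + 3*t) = t*(t - 5)*(t - 1)*(t + 3)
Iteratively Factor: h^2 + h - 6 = (h + 3)*(h - 2)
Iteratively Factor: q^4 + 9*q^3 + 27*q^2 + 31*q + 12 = (q + 3)*(q^3 + 6*q^2 + 9*q + 4) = (q + 3)*(q + 4)*(q^2 + 2*q + 1) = (q + 1)*(q + 3)*(q + 4)*(q + 1)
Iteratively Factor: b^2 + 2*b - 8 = (b + 4)*(b - 2)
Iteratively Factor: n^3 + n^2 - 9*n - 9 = (n - 3)*(n^2 + 4*n + 3) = (n - 3)*(n + 1)*(n + 3)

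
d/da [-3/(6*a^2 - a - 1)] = 3*(12*a - 1)/(-6*a^2 + a + 1)^2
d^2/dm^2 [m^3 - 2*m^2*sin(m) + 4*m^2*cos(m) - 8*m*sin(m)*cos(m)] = 2*m^2*sin(m) - 4*m^2*cos(m) - 16*m*sin(m) + 16*m*sin(2*m) - 8*m*cos(m) + 6*m - 4*sin(m) + 8*cos(m) - 16*cos(2*m)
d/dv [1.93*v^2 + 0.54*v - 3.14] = 3.86*v + 0.54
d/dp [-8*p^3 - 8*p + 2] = -24*p^2 - 8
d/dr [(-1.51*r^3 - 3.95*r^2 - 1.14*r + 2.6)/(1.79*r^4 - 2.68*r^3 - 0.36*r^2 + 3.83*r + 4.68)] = (2.7029*r^6 + 14.141*r^5 - 3.92060000000001*r^4 - 36.293*r^3 - 15.8353*r^2 - 35.1*r - 15.2932)/(3.2041*r^8 - 9.5944*r^7 + 5.8936*r^6 + 15.641*r^5 - 3.6448*r^4 - 27.8424*r^3 + 11.2993*r^2 + 35.8488*r + 21.9024)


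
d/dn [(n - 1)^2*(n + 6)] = (n - 1)*(3*n + 11)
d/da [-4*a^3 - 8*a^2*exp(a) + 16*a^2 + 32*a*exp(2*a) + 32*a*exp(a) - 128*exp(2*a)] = -8*a^2*exp(a) - 12*a^2 + 64*a*exp(2*a) + 16*a*exp(a) + 32*a - 224*exp(2*a) + 32*exp(a)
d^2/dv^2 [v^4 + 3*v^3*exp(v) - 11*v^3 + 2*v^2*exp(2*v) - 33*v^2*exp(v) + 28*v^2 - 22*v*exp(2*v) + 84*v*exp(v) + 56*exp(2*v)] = 3*v^3*exp(v) + 8*v^2*exp(2*v) - 15*v^2*exp(v) + 12*v^2 - 72*v*exp(2*v) - 30*v*exp(v) - 66*v + 140*exp(2*v) + 102*exp(v) + 56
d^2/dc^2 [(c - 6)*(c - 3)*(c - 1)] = 6*c - 20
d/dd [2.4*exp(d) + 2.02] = 2.4*exp(d)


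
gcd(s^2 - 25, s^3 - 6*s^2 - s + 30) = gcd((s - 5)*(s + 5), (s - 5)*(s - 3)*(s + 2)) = s - 5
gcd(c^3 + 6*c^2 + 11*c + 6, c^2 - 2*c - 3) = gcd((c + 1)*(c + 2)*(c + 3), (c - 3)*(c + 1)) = c + 1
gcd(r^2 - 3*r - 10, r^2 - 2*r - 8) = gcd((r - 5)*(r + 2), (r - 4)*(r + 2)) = r + 2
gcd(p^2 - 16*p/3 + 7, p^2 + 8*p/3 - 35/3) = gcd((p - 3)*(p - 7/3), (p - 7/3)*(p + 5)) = p - 7/3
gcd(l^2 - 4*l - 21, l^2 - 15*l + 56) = l - 7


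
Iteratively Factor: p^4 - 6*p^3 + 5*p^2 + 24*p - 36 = (p - 2)*(p^3 - 4*p^2 - 3*p + 18) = (p - 2)*(p + 2)*(p^2 - 6*p + 9) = (p - 3)*(p - 2)*(p + 2)*(p - 3)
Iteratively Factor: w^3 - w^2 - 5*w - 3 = (w + 1)*(w^2 - 2*w - 3) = (w - 3)*(w + 1)*(w + 1)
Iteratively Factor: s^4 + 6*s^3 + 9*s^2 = (s + 3)*(s^3 + 3*s^2) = s*(s + 3)*(s^2 + 3*s) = s^2*(s + 3)*(s + 3)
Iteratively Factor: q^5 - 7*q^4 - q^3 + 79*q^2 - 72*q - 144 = (q - 4)*(q^4 - 3*q^3 - 13*q^2 + 27*q + 36) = (q - 4)*(q + 3)*(q^3 - 6*q^2 + 5*q + 12) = (q - 4)*(q - 3)*(q + 3)*(q^2 - 3*q - 4) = (q - 4)*(q - 3)*(q + 1)*(q + 3)*(q - 4)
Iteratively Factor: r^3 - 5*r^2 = (r - 5)*(r^2) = r*(r - 5)*(r)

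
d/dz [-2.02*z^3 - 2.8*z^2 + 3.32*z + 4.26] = -6.06*z^2 - 5.6*z + 3.32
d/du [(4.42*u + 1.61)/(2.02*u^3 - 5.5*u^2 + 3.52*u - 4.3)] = (-17.8568*u^3 + 14.5534*u^2 + 17.71*u - 24.6732)/(4.0804*u^6 - 22.22*u^5 + 44.4708*u^4 - 56.092*u^3 + 59.6904*u^2 - 30.272*u + 18.49)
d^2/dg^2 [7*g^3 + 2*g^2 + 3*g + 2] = 42*g + 4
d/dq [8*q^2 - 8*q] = 16*q - 8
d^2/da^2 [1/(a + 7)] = 2/(a + 7)^3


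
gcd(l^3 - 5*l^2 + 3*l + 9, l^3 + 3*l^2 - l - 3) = l + 1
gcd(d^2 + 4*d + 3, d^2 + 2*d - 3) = d + 3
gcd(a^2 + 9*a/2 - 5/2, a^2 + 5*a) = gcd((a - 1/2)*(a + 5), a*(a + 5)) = a + 5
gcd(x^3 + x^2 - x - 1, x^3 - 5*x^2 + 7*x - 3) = x - 1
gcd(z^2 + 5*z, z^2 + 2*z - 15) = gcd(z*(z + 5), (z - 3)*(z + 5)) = z + 5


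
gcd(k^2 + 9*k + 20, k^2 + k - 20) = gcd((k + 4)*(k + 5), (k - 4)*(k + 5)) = k + 5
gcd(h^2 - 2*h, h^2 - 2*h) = h^2 - 2*h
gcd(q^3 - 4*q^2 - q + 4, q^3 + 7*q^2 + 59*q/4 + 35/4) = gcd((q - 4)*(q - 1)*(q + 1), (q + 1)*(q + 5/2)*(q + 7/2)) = q + 1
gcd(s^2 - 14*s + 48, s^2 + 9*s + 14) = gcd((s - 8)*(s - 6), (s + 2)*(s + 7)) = 1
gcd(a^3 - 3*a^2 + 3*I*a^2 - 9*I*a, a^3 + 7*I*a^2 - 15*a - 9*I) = a + 3*I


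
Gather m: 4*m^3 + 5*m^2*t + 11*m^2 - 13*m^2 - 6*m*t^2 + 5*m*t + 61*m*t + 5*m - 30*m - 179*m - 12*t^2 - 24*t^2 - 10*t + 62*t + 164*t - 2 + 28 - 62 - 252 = 4*m^3 + m^2*(5*t - 2) + m*(-6*t^2 + 66*t - 204) - 36*t^2 + 216*t - 288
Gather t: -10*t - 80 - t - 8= -11*t - 88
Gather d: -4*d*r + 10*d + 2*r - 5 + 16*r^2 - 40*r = d*(10 - 4*r) + 16*r^2 - 38*r - 5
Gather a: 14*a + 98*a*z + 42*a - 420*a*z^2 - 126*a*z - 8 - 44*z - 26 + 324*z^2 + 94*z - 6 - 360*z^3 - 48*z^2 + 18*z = a*(-420*z^2 - 28*z + 56) - 360*z^3 + 276*z^2 + 68*z - 40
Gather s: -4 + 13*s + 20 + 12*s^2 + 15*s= 12*s^2 + 28*s + 16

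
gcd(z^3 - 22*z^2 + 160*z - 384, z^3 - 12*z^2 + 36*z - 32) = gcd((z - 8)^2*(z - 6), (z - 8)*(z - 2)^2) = z - 8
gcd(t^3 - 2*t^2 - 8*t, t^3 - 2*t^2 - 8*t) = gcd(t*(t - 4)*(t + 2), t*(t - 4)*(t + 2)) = t^3 - 2*t^2 - 8*t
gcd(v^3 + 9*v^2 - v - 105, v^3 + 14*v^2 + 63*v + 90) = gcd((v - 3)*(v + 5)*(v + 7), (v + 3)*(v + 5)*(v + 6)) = v + 5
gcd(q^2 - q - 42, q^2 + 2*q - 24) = q + 6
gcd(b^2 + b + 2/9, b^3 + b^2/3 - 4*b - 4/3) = b + 1/3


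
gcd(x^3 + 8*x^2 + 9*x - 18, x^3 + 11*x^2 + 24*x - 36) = x^2 + 5*x - 6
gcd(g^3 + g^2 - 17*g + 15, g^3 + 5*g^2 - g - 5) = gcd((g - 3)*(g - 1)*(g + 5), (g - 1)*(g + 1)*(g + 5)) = g^2 + 4*g - 5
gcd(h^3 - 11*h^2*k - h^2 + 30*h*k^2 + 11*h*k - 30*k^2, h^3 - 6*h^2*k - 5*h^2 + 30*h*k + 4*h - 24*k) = h^2 - 6*h*k - h + 6*k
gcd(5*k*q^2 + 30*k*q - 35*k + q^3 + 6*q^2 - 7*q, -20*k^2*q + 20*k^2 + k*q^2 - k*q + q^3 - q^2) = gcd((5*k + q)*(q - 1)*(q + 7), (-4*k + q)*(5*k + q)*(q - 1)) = 5*k*q - 5*k + q^2 - q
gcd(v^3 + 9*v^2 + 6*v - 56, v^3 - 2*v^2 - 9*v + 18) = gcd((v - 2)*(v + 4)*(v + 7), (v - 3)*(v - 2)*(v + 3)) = v - 2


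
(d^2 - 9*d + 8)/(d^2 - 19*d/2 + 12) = 2*(d - 1)/(2*d - 3)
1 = 1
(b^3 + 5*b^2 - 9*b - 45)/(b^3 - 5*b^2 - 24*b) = (b^2 + 2*b - 15)/(b*(b - 8))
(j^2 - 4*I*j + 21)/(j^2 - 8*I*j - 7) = (j + 3*I)/(j - I)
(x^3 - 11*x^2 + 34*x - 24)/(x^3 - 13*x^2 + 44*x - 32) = (x - 6)/(x - 8)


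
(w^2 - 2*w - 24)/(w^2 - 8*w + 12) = (w + 4)/(w - 2)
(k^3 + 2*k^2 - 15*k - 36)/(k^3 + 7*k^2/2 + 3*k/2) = 2*(k^2 - k - 12)/(k*(2*k + 1))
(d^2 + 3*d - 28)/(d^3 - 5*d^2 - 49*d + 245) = (d - 4)/(d^2 - 12*d + 35)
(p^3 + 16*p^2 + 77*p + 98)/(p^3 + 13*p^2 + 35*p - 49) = (p + 2)/(p - 1)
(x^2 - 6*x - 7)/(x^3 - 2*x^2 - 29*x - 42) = (x + 1)/(x^2 + 5*x + 6)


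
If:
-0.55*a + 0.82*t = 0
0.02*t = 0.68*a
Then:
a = 0.00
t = 0.00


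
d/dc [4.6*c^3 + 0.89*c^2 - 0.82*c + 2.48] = 13.8*c^2 + 1.78*c - 0.82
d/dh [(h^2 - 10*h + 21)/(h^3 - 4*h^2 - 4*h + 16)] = (-h^4 + 20*h^3 - 107*h^2 + 200*h - 76)/(h^6 - 8*h^5 + 8*h^4 + 64*h^3 - 112*h^2 - 128*h + 256)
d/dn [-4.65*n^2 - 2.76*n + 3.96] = -9.3*n - 2.76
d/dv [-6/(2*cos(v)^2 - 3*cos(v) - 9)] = 6*(3 - 4*cos(v))*sin(v)/(3*cos(v) - cos(2*v) + 8)^2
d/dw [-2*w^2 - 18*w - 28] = -4*w - 18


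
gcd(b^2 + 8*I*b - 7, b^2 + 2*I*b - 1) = b + I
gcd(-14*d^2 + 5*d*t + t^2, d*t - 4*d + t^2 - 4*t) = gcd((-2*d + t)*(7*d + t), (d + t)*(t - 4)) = 1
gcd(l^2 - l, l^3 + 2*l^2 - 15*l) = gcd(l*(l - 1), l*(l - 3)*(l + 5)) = l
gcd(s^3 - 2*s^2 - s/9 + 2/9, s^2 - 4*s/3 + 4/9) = 1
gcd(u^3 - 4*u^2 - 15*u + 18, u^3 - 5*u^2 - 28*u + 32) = u - 1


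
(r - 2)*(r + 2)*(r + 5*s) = r^3 + 5*r^2*s - 4*r - 20*s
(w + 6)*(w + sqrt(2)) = w^2 + sqrt(2)*w + 6*w + 6*sqrt(2)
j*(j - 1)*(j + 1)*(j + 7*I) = j^4 + 7*I*j^3 - j^2 - 7*I*j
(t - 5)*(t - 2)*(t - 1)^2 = t^4 - 9*t^3 + 25*t^2 - 27*t + 10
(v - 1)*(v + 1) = v^2 - 1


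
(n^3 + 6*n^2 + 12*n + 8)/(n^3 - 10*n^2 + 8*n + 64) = (n^2 + 4*n + 4)/(n^2 - 12*n + 32)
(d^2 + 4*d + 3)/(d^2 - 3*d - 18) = (d + 1)/(d - 6)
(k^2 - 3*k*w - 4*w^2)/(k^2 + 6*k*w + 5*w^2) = (k - 4*w)/(k + 5*w)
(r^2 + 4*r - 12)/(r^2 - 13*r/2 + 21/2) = 2*(r^2 + 4*r - 12)/(2*r^2 - 13*r + 21)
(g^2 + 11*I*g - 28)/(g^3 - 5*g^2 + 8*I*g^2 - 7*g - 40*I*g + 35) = (g + 4*I)/(g^2 + g*(-5 + I) - 5*I)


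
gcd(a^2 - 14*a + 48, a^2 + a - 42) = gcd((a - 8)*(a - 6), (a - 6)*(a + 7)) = a - 6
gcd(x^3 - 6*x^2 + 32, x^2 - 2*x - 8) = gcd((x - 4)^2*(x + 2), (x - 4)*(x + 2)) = x^2 - 2*x - 8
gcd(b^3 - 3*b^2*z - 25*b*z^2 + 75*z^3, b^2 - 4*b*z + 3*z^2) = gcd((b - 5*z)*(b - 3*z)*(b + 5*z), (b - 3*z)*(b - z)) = -b + 3*z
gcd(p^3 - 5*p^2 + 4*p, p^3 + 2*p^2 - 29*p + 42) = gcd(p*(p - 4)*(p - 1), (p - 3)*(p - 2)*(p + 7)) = 1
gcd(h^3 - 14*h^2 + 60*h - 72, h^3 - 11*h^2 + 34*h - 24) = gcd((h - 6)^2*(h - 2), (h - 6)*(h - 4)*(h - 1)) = h - 6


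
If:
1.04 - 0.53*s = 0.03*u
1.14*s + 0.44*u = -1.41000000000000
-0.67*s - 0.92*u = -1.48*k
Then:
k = -4.90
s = 2.51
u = -9.71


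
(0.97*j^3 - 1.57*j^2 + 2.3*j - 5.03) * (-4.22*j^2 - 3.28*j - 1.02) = -4.0934*j^5 + 3.4438*j^4 - 5.5458*j^3 + 15.284*j^2 + 14.1524*j + 5.1306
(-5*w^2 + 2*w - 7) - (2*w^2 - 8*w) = -7*w^2 + 10*w - 7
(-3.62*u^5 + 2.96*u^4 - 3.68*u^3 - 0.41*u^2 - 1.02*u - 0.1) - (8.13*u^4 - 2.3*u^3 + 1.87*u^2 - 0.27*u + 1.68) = -3.62*u^5 - 5.17*u^4 - 1.38*u^3 - 2.28*u^2 - 0.75*u - 1.78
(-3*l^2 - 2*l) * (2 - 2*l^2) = 6*l^4 + 4*l^3 - 6*l^2 - 4*l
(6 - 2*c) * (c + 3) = 18 - 2*c^2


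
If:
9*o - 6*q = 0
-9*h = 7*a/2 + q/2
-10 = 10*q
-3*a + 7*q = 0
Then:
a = -7/3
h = 26/27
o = -2/3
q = -1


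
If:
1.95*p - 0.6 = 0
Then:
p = 0.31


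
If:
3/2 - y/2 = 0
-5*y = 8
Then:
No Solution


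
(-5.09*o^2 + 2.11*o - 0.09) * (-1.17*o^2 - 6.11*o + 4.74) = 5.9553*o^4 + 28.6312*o^3 - 36.9134*o^2 + 10.5513*o - 0.4266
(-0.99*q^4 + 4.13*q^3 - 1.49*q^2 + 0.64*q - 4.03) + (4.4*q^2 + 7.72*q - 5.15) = -0.99*q^4 + 4.13*q^3 + 2.91*q^2 + 8.36*q - 9.18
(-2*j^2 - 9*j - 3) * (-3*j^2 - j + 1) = 6*j^4 + 29*j^3 + 16*j^2 - 6*j - 3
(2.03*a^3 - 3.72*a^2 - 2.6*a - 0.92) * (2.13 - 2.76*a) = -5.6028*a^4 + 14.5911*a^3 - 0.747600000000001*a^2 - 2.9988*a - 1.9596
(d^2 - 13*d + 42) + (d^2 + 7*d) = 2*d^2 - 6*d + 42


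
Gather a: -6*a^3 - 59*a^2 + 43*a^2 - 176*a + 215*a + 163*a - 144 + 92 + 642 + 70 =-6*a^3 - 16*a^2 + 202*a + 660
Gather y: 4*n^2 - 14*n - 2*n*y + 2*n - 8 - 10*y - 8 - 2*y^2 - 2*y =4*n^2 - 12*n - 2*y^2 + y*(-2*n - 12) - 16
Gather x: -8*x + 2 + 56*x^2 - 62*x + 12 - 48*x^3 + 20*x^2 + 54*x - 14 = -48*x^3 + 76*x^2 - 16*x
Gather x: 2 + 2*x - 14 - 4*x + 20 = 8 - 2*x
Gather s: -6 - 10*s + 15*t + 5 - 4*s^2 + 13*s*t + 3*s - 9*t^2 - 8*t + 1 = -4*s^2 + s*(13*t - 7) - 9*t^2 + 7*t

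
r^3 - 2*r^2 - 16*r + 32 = (r - 4)*(r - 2)*(r + 4)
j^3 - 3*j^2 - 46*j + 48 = (j - 8)*(j - 1)*(j + 6)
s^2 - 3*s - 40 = (s - 8)*(s + 5)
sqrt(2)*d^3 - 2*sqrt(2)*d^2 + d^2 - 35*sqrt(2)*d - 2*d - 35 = (d - 7)*(d + 5)*(sqrt(2)*d + 1)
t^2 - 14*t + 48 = (t - 8)*(t - 6)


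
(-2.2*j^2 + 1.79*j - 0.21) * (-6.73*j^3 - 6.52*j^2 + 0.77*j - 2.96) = 14.806*j^5 + 2.2973*j^4 - 11.9515*j^3 + 9.2595*j^2 - 5.4601*j + 0.6216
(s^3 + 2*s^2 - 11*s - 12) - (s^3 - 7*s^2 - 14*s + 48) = 9*s^2 + 3*s - 60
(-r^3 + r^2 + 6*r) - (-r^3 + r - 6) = r^2 + 5*r + 6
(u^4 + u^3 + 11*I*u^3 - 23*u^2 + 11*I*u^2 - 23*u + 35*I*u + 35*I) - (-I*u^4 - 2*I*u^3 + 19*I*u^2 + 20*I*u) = u^4 + I*u^4 + u^3 + 13*I*u^3 - 23*u^2 - 8*I*u^2 - 23*u + 15*I*u + 35*I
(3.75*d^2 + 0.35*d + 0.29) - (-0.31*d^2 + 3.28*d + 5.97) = 4.06*d^2 - 2.93*d - 5.68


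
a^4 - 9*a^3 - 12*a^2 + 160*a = a*(a - 8)*(a - 5)*(a + 4)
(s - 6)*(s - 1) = s^2 - 7*s + 6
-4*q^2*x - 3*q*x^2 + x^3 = x*(-4*q + x)*(q + x)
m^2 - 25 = (m - 5)*(m + 5)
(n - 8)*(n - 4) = n^2 - 12*n + 32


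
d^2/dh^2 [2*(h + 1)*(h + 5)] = 4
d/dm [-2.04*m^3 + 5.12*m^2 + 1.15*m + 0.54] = -6.12*m^2 + 10.24*m + 1.15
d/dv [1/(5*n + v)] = -1/(5*n + v)^2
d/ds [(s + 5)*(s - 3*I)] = 2*s + 5 - 3*I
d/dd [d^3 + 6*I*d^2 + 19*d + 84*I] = 3*d^2 + 12*I*d + 19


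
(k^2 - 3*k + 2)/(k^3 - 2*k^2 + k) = (k - 2)/(k*(k - 1))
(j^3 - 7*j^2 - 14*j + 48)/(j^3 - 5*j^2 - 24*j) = (j - 2)/j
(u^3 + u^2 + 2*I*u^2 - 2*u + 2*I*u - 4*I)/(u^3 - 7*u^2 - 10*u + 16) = (u + 2*I)/(u - 8)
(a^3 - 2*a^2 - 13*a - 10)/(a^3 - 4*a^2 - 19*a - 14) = (a - 5)/(a - 7)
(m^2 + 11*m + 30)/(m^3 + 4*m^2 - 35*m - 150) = (m + 6)/(m^2 - m - 30)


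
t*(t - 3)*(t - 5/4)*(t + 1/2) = t^4 - 15*t^3/4 + 13*t^2/8 + 15*t/8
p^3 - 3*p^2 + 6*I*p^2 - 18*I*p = p*(p - 3)*(p + 6*I)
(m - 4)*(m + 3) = m^2 - m - 12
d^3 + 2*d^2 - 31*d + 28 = (d - 4)*(d - 1)*(d + 7)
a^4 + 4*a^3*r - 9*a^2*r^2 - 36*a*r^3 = a*(a - 3*r)*(a + 3*r)*(a + 4*r)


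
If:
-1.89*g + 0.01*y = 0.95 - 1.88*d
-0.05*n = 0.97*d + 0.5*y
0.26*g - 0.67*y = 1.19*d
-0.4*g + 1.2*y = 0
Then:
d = -0.02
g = -0.52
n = 2.04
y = -0.17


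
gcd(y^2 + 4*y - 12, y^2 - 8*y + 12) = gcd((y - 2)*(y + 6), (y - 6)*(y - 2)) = y - 2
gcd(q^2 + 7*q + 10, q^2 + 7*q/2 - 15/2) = q + 5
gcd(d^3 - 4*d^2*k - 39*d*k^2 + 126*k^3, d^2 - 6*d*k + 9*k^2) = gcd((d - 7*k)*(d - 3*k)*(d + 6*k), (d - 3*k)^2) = d - 3*k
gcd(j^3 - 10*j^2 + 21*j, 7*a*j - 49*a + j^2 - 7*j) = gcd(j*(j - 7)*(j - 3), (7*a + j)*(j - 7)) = j - 7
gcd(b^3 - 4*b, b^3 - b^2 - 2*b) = b^2 - 2*b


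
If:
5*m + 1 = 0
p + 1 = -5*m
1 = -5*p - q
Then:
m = -1/5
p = 0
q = -1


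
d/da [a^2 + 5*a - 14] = 2*a + 5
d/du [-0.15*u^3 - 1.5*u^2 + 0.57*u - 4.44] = -0.45*u^2 - 3.0*u + 0.57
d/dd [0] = 0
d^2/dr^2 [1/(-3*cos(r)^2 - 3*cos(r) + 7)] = 3*(12*sin(r)^4 - 37*sin(r)^2 - 17*cos(r)/4 + 9*cos(3*r)/4 + 5)/(-3*sin(r)^2 + 3*cos(r) - 4)^3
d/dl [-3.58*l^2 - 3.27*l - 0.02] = -7.16*l - 3.27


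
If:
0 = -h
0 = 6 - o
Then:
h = 0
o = 6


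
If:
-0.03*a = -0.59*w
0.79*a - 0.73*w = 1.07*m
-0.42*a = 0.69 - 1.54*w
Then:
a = -2.02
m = -1.42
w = -0.10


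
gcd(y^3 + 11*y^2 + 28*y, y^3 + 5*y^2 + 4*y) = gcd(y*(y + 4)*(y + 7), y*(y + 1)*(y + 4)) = y^2 + 4*y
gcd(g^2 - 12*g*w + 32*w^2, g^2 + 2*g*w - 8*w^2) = 1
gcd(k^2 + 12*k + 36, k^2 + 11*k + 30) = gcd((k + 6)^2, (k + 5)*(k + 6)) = k + 6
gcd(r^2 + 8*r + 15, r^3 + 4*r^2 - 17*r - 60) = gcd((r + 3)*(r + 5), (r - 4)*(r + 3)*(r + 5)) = r^2 + 8*r + 15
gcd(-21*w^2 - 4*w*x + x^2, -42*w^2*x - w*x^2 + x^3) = -7*w + x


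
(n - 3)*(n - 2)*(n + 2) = n^3 - 3*n^2 - 4*n + 12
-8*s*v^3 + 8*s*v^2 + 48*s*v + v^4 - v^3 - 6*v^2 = v*(-8*s + v)*(v - 3)*(v + 2)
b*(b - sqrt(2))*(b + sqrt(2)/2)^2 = b^4 - 3*b^2/2 - sqrt(2)*b/2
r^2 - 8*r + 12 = (r - 6)*(r - 2)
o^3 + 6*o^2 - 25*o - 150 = (o - 5)*(o + 5)*(o + 6)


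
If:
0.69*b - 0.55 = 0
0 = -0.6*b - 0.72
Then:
No Solution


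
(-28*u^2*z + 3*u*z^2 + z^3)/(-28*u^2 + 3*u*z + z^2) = z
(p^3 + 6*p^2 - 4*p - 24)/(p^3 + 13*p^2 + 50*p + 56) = (p^2 + 4*p - 12)/(p^2 + 11*p + 28)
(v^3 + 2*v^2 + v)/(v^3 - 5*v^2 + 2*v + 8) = v*(v + 1)/(v^2 - 6*v + 8)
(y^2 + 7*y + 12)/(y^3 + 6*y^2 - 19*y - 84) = (y + 4)/(y^2 + 3*y - 28)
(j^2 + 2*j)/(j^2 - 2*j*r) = (j + 2)/(j - 2*r)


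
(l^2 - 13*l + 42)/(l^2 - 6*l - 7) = (l - 6)/(l + 1)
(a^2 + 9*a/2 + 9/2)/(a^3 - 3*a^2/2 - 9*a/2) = (a + 3)/(a*(a - 3))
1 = 1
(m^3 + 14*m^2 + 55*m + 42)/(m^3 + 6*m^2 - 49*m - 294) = (m + 1)/(m - 7)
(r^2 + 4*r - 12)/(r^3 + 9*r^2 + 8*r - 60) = 1/(r + 5)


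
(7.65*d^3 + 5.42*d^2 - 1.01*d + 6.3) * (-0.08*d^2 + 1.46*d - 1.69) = -0.612*d^5 + 10.7354*d^4 - 4.9345*d^3 - 11.1384*d^2 + 10.9049*d - 10.647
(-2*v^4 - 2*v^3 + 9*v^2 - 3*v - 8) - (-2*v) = -2*v^4 - 2*v^3 + 9*v^2 - v - 8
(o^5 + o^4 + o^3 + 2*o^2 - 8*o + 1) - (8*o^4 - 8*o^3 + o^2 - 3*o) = o^5 - 7*o^4 + 9*o^3 + o^2 - 5*o + 1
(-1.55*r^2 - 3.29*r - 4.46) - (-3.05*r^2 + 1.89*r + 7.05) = 1.5*r^2 - 5.18*r - 11.51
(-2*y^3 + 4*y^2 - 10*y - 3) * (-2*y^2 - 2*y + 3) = 4*y^5 - 4*y^4 + 6*y^3 + 38*y^2 - 24*y - 9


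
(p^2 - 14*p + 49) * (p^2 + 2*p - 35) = p^4 - 12*p^3 - 14*p^2 + 588*p - 1715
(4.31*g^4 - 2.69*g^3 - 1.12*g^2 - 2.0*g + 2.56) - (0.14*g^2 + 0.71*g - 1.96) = 4.31*g^4 - 2.69*g^3 - 1.26*g^2 - 2.71*g + 4.52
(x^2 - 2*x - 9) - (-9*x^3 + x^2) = 9*x^3 - 2*x - 9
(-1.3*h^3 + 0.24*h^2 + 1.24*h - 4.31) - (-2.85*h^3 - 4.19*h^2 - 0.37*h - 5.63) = 1.55*h^3 + 4.43*h^2 + 1.61*h + 1.32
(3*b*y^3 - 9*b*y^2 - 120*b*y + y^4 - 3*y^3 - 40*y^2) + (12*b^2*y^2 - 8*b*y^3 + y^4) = 12*b^2*y^2 - 5*b*y^3 - 9*b*y^2 - 120*b*y + 2*y^4 - 3*y^3 - 40*y^2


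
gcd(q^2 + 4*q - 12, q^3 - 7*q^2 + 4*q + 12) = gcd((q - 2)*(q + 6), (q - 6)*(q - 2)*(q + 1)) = q - 2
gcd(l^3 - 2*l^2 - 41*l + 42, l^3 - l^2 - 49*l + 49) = l^2 - 8*l + 7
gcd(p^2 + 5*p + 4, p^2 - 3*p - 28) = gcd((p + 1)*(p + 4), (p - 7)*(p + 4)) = p + 4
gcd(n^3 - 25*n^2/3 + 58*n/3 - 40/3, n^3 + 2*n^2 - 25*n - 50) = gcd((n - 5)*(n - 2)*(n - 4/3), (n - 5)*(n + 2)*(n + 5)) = n - 5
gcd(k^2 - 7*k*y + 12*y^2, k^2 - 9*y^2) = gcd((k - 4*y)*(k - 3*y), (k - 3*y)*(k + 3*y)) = -k + 3*y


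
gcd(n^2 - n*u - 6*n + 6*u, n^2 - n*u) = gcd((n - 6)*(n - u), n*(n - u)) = -n + u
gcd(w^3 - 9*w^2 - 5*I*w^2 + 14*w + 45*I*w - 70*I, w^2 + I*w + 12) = 1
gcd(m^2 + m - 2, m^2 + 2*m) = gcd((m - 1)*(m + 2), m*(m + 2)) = m + 2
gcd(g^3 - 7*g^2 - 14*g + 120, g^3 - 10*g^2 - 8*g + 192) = g^2 - 2*g - 24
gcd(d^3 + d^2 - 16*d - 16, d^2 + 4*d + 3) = d + 1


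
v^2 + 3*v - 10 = (v - 2)*(v + 5)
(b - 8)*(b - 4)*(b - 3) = b^3 - 15*b^2 + 68*b - 96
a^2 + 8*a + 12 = (a + 2)*(a + 6)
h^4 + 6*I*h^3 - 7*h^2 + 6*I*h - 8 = (h - I)*(h + I)*(h + 2*I)*(h + 4*I)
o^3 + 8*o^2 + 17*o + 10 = (o + 1)*(o + 2)*(o + 5)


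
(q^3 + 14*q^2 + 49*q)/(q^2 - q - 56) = q*(q + 7)/(q - 8)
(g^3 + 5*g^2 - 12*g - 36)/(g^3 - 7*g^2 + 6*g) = (g^3 + 5*g^2 - 12*g - 36)/(g*(g^2 - 7*g + 6))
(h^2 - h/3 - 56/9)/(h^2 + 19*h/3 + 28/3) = (h - 8/3)/(h + 4)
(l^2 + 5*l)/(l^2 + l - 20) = l/(l - 4)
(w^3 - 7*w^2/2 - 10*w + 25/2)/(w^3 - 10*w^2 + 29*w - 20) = (w + 5/2)/(w - 4)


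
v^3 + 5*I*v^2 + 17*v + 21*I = (v - 3*I)*(v + I)*(v + 7*I)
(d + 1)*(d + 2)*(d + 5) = d^3 + 8*d^2 + 17*d + 10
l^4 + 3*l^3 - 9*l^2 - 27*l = l*(l - 3)*(l + 3)^2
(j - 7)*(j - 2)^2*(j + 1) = j^4 - 10*j^3 + 21*j^2 + 4*j - 28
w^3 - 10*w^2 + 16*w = w*(w - 8)*(w - 2)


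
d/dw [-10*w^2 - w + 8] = -20*w - 1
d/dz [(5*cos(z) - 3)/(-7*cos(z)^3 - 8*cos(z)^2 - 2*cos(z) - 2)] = 16*(-70*cos(z)^3 + 23*cos(z)^2 + 48*cos(z) + 16)*sin(z)/(-32*sin(z)^2 + 29*cos(z) + 7*cos(3*z) + 40)^2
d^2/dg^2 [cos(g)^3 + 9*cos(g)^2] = -3*cos(g)/4 - 18*cos(2*g) - 9*cos(3*g)/4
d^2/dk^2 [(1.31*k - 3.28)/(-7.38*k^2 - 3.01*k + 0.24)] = (-(1.31*k - 3.28)*(14.76*k + 3.01)*(29.52*k + 6.02) + (58.0068*k - 40.5266)*(7.38*k^2 + 3.01*k - 0.24))/(7.38*k^2 + 3.01*k - 0.24)^3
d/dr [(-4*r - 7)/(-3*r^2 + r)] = (-12*r^2 - 42*r + 7)/(r^2*(9*r^2 - 6*r + 1))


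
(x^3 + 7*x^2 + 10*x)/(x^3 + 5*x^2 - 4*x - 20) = x/(x - 2)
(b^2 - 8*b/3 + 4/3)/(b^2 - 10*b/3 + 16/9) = 3*(b - 2)/(3*b - 8)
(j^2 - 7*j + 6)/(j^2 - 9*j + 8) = (j - 6)/(j - 8)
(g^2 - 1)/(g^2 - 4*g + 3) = (g + 1)/(g - 3)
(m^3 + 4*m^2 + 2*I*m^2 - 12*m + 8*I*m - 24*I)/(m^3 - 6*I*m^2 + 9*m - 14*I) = (m^2 + 4*m - 12)/(m^2 - 8*I*m - 7)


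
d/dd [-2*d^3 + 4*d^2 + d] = -6*d^2 + 8*d + 1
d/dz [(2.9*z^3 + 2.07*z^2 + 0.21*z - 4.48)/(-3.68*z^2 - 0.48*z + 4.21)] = (-10.672*z^4 - 2.784*z^3 + 36.4062*z^2 - 15.5434*z - 1.2663)/(13.5424*z^4 + 3.5328*z^3 - 30.7552*z^2 - 4.0416*z + 17.7241)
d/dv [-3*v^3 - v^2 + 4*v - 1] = -9*v^2 - 2*v + 4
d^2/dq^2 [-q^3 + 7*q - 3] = -6*q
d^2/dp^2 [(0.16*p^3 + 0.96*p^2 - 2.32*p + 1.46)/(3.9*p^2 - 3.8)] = (-2.8421709430404e-14*p^4 - 65.832*p^3 + 218.6028*p^2 - 192.432*p + 70.9992)/(59.319*p^6 - 173.394*p^4 + 168.948*p^2 - 54.872)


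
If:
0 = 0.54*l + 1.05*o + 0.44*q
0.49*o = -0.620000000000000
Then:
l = 2.46031746031746 - 0.814814814814815*q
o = -1.27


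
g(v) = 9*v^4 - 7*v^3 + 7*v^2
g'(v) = 36*v^3 - 21*v^2 + 14*v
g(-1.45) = 75.84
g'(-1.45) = -174.20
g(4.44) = 3022.93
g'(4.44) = 2799.20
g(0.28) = 0.45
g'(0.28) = 3.06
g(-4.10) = 3143.30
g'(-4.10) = -2891.57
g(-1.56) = 96.91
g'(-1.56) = -209.62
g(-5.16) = 7528.40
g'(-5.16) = -5577.35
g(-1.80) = 157.98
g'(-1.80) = -303.19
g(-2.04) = 244.43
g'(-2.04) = -421.58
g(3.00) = 603.00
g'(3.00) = 825.00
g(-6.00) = 13428.00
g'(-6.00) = -8616.00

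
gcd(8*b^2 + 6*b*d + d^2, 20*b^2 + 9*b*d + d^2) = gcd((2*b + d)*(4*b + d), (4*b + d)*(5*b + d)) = 4*b + d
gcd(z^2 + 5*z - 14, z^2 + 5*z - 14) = z^2 + 5*z - 14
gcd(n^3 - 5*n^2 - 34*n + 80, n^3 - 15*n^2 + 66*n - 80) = n^2 - 10*n + 16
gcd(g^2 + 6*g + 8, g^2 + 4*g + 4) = g + 2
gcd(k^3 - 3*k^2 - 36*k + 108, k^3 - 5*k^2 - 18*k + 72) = k^2 - 9*k + 18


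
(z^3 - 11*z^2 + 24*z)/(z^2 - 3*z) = z - 8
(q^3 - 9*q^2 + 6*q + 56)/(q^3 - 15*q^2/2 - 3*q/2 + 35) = 2*(q - 4)/(2*q - 5)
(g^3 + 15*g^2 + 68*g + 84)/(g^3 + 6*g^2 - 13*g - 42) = (g + 6)/(g - 3)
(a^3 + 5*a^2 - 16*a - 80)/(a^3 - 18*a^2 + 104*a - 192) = (a^2 + 9*a + 20)/(a^2 - 14*a + 48)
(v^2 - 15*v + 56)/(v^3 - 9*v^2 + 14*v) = (v - 8)/(v*(v - 2))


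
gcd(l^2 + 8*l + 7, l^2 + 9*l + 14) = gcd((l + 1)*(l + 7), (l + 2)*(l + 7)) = l + 7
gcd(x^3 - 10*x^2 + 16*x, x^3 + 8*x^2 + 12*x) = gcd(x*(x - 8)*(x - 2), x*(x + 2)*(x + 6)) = x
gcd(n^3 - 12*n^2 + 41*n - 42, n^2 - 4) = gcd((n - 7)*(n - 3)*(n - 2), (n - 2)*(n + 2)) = n - 2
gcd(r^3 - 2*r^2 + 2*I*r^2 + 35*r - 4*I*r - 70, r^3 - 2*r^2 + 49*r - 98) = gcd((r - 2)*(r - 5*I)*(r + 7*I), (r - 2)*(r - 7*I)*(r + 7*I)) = r^2 + r*(-2 + 7*I) - 14*I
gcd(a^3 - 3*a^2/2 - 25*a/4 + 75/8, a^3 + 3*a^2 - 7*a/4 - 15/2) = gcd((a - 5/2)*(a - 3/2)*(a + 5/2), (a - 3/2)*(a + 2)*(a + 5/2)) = a^2 + a - 15/4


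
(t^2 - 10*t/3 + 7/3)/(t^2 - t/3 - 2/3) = (3*t - 7)/(3*t + 2)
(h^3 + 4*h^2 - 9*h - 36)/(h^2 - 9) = h + 4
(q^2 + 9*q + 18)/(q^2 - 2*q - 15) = (q + 6)/(q - 5)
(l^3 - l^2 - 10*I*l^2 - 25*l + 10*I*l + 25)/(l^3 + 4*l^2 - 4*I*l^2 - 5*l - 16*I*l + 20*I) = (l^2 - 10*I*l - 25)/(l^2 + l*(5 - 4*I) - 20*I)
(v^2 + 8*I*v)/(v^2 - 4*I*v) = (v + 8*I)/(v - 4*I)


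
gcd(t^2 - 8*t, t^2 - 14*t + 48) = t - 8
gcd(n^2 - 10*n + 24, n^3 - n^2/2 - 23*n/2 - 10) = n - 4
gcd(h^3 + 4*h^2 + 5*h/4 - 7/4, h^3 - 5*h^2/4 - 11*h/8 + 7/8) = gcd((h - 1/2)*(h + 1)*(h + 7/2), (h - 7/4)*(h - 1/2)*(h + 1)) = h^2 + h/2 - 1/2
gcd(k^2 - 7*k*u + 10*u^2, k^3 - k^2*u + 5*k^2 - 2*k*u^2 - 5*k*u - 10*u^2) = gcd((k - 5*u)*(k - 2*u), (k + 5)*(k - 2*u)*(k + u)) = -k + 2*u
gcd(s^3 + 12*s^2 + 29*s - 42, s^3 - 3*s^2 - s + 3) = s - 1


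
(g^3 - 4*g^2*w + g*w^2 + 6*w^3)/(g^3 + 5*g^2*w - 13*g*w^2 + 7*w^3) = (g^3 - 4*g^2*w + g*w^2 + 6*w^3)/(g^3 + 5*g^2*w - 13*g*w^2 + 7*w^3)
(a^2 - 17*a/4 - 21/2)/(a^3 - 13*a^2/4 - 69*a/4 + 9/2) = (4*a + 7)/(4*a^2 + 11*a - 3)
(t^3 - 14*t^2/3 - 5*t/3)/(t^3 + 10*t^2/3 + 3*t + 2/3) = t*(t - 5)/(t^2 + 3*t + 2)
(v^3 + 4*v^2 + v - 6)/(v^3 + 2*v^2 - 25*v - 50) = (v^2 + 2*v - 3)/(v^2 - 25)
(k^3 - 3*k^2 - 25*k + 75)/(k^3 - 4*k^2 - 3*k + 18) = (k^2 - 25)/(k^2 - k - 6)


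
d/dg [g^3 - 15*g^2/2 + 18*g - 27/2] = 3*g^2 - 15*g + 18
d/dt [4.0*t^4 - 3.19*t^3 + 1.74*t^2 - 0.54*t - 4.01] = 16.0*t^3 - 9.57*t^2 + 3.48*t - 0.54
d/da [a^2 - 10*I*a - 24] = 2*a - 10*I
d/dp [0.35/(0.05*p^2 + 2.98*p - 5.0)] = (-0.035*p - 1.043)/(0.05*p^2 + 2.98*p - 5.0)^2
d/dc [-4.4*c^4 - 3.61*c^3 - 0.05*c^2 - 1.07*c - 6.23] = -17.6*c^3 - 10.83*c^2 - 0.1*c - 1.07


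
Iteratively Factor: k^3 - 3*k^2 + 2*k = (k - 2)*(k^2 - k) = k*(k - 2)*(k - 1)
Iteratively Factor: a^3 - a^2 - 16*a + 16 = (a - 4)*(a^2 + 3*a - 4) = (a - 4)*(a - 1)*(a + 4)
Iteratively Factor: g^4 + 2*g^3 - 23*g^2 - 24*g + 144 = (g - 3)*(g^3 + 5*g^2 - 8*g - 48) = (g - 3)*(g + 4)*(g^2 + g - 12) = (g - 3)*(g + 4)^2*(g - 3)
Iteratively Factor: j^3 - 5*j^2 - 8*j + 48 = (j - 4)*(j^2 - j - 12) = (j - 4)^2*(j + 3)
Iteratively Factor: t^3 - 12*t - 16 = (t - 4)*(t^2 + 4*t + 4) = (t - 4)*(t + 2)*(t + 2)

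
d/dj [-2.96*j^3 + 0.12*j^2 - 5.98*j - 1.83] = -8.88*j^2 + 0.24*j - 5.98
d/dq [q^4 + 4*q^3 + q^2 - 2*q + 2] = 4*q^3 + 12*q^2 + 2*q - 2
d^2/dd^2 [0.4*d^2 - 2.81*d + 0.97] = 0.800000000000000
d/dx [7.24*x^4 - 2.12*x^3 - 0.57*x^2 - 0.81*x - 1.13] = 28.96*x^3 - 6.36*x^2 - 1.14*x - 0.81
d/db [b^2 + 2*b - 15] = 2*b + 2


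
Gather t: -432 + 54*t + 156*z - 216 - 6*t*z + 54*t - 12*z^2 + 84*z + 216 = t*(108 - 6*z) - 12*z^2 + 240*z - 432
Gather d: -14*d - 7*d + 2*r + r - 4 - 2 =-21*d + 3*r - 6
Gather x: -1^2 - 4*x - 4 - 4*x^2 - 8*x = -4*x^2 - 12*x - 5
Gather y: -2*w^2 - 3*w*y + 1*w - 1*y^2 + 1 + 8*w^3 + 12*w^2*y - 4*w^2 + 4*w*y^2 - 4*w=8*w^3 - 6*w^2 - 3*w + y^2*(4*w - 1) + y*(12*w^2 - 3*w) + 1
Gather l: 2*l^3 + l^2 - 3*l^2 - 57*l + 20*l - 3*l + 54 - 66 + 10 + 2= 2*l^3 - 2*l^2 - 40*l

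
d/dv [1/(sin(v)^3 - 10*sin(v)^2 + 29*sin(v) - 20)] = (-3*sin(v)^2 + 20*sin(v) - 29)*cos(v)/(sin(v)^3 - 10*sin(v)^2 + 29*sin(v) - 20)^2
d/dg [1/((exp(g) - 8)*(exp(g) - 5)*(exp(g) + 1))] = -((exp(g) - 8)*(exp(g) - 5) + (exp(g) - 8)*(exp(g) + 1) + (exp(g) - 5)*(exp(g) + 1))/(4*(exp(g) - 8)^2*(exp(g) - 5)^2*cosh(g/2)^2)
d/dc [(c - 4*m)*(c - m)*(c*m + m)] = m*(3*c^2 - 10*c*m + 2*c + 4*m^2 - 5*m)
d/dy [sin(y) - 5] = cos(y)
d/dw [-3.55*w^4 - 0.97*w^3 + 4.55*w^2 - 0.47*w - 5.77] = -14.2*w^3 - 2.91*w^2 + 9.1*w - 0.47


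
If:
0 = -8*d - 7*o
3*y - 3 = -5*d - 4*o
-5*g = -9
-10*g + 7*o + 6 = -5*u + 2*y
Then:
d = 7 - 7*y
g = 9/5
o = 8*y - 8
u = 68/5 - 54*y/5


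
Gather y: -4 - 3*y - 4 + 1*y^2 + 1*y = y^2 - 2*y - 8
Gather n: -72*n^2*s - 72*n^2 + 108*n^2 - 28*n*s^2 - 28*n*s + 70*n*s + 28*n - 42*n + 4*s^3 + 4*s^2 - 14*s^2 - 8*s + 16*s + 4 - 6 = n^2*(36 - 72*s) + n*(-28*s^2 + 42*s - 14) + 4*s^3 - 10*s^2 + 8*s - 2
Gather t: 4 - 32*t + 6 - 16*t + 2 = 12 - 48*t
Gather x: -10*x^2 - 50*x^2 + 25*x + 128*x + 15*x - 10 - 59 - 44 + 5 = -60*x^2 + 168*x - 108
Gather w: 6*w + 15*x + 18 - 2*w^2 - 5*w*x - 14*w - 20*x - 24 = -2*w^2 + w*(-5*x - 8) - 5*x - 6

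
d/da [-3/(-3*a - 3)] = -1/(a + 1)^2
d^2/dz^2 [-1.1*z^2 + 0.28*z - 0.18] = -2.20000000000000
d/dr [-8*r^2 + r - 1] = 1 - 16*r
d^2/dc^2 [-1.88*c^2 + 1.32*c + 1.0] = -3.76000000000000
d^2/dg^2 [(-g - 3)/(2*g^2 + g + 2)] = 2*(-(g + 3)*(4*g + 1)^2 + (6*g + 7)*(2*g^2 + g + 2))/(2*g^2 + g + 2)^3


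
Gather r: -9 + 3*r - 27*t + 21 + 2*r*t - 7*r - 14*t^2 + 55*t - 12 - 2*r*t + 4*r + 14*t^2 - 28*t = 0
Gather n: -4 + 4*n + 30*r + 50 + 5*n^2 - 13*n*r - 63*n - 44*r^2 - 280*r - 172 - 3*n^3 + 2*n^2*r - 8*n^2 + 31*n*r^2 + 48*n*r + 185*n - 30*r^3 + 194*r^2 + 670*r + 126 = -3*n^3 + n^2*(2*r - 3) + n*(31*r^2 + 35*r + 126) - 30*r^3 + 150*r^2 + 420*r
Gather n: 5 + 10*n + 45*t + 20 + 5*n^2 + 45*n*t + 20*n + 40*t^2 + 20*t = 5*n^2 + n*(45*t + 30) + 40*t^2 + 65*t + 25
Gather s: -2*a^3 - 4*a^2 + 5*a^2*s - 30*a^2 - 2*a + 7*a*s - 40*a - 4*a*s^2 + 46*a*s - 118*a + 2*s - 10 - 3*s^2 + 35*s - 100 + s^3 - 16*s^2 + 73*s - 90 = -2*a^3 - 34*a^2 - 160*a + s^3 + s^2*(-4*a - 19) + s*(5*a^2 + 53*a + 110) - 200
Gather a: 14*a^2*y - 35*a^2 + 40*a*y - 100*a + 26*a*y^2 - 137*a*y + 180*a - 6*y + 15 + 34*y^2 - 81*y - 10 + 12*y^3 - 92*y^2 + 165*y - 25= a^2*(14*y - 35) + a*(26*y^2 - 97*y + 80) + 12*y^3 - 58*y^2 + 78*y - 20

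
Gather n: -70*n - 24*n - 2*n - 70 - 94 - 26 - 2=-96*n - 192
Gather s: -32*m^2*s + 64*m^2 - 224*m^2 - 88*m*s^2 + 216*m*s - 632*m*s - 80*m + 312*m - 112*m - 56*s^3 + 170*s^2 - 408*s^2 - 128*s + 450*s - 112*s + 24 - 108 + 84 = -160*m^2 + 120*m - 56*s^3 + s^2*(-88*m - 238) + s*(-32*m^2 - 416*m + 210)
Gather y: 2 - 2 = 0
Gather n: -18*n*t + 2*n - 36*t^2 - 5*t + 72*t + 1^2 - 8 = n*(2 - 18*t) - 36*t^2 + 67*t - 7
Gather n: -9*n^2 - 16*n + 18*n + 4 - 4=-9*n^2 + 2*n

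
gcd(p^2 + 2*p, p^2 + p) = p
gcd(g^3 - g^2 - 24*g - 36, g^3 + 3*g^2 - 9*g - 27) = g + 3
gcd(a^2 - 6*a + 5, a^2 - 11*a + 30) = a - 5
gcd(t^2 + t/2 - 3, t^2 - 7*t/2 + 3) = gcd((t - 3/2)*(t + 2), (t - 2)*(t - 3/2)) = t - 3/2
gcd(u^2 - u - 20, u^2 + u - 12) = u + 4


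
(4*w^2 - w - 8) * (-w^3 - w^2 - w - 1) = -4*w^5 - 3*w^4 + 5*w^3 + 5*w^2 + 9*w + 8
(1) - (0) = 1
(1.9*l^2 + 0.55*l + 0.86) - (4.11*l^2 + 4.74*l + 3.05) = -2.21*l^2 - 4.19*l - 2.19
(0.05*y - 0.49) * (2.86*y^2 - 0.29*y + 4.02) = 0.143*y^3 - 1.4159*y^2 + 0.3431*y - 1.9698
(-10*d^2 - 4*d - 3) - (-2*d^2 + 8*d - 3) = -8*d^2 - 12*d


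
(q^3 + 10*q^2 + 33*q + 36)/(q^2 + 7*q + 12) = q + 3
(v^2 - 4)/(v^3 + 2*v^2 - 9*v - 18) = (v - 2)/(v^2 - 9)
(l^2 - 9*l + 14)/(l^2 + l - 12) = (l^2 - 9*l + 14)/(l^2 + l - 12)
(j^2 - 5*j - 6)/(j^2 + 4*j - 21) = (j^2 - 5*j - 6)/(j^2 + 4*j - 21)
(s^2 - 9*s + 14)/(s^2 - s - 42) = (s - 2)/(s + 6)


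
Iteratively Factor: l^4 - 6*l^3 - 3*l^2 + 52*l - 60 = (l - 2)*(l^3 - 4*l^2 - 11*l + 30) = (l - 2)^2*(l^2 - 2*l - 15) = (l - 5)*(l - 2)^2*(l + 3)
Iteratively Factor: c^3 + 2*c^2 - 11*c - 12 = (c + 1)*(c^2 + c - 12) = (c - 3)*(c + 1)*(c + 4)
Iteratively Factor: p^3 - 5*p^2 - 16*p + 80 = (p + 4)*(p^2 - 9*p + 20) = (p - 5)*(p + 4)*(p - 4)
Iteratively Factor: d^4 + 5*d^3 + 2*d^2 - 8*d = (d + 4)*(d^3 + d^2 - 2*d) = (d - 1)*(d + 4)*(d^2 + 2*d) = d*(d - 1)*(d + 4)*(d + 2)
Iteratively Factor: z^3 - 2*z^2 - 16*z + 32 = (z + 4)*(z^2 - 6*z + 8) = (z - 4)*(z + 4)*(z - 2)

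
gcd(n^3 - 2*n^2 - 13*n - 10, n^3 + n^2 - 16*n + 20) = 1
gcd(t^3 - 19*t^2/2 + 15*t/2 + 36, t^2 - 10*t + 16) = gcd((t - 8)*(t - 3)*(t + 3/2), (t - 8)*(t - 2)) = t - 8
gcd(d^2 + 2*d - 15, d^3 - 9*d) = d - 3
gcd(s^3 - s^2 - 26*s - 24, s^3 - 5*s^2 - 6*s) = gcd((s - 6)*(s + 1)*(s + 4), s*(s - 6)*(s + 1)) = s^2 - 5*s - 6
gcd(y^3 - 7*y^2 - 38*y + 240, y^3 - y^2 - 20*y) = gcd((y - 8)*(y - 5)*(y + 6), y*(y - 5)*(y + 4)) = y - 5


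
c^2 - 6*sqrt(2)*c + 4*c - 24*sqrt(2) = (c + 4)*(c - 6*sqrt(2))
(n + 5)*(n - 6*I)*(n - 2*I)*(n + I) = n^4 + 5*n^3 - 7*I*n^3 - 4*n^2 - 35*I*n^2 - 20*n - 12*I*n - 60*I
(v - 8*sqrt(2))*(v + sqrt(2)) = v^2 - 7*sqrt(2)*v - 16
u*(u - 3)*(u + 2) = u^3 - u^2 - 6*u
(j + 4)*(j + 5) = j^2 + 9*j + 20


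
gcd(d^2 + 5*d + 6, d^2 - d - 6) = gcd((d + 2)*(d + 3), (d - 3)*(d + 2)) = d + 2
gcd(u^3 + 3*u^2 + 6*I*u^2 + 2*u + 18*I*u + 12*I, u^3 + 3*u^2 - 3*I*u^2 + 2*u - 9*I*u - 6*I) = u^2 + 3*u + 2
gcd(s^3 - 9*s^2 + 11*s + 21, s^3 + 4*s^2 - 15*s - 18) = s^2 - 2*s - 3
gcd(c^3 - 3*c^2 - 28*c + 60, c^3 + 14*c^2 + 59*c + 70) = c + 5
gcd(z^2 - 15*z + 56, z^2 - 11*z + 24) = z - 8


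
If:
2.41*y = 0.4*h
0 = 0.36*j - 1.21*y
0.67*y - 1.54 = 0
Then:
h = 13.85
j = 7.73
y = 2.30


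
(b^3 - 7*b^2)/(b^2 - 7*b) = b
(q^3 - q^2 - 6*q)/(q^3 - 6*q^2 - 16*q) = (q - 3)/(q - 8)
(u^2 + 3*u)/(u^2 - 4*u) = (u + 3)/(u - 4)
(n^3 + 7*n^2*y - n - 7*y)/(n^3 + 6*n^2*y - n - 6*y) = (n + 7*y)/(n + 6*y)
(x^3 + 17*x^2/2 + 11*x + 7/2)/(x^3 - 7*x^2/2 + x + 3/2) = (x^2 + 8*x + 7)/(x^2 - 4*x + 3)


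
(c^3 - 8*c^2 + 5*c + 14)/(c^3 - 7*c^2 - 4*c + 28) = (c + 1)/(c + 2)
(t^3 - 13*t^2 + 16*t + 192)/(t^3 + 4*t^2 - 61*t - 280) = (t^2 - 5*t - 24)/(t^2 + 12*t + 35)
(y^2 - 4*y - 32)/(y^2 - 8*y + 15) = (y^2 - 4*y - 32)/(y^2 - 8*y + 15)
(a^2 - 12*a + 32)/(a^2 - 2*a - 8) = (a - 8)/(a + 2)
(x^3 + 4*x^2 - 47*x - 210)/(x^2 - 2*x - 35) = x + 6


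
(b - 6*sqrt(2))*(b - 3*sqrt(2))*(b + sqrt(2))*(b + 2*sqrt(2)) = b^4 - 6*sqrt(2)*b^3 - 14*b^2 + 72*sqrt(2)*b + 144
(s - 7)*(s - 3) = s^2 - 10*s + 21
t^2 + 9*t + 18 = (t + 3)*(t + 6)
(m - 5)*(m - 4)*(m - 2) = m^3 - 11*m^2 + 38*m - 40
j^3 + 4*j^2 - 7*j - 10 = (j - 2)*(j + 1)*(j + 5)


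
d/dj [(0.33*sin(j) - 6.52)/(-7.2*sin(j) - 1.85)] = -47.5545*cos(j)/(7.2*sin(j) + 1.85)^2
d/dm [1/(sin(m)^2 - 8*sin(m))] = 2*(4 - sin(m))*cos(m)/((sin(m) - 8)^2*sin(m)^2)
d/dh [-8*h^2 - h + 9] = -16*h - 1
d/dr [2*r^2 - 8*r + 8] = 4*r - 8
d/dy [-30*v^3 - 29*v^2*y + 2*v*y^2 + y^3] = -29*v^2 + 4*v*y + 3*y^2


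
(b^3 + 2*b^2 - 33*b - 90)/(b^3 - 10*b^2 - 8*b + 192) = (b^2 + 8*b + 15)/(b^2 - 4*b - 32)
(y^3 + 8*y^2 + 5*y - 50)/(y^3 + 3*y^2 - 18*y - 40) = (y^2 + 3*y - 10)/(y^2 - 2*y - 8)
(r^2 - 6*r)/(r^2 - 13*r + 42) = r/(r - 7)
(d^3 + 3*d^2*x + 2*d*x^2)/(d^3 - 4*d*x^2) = (-d - x)/(-d + 2*x)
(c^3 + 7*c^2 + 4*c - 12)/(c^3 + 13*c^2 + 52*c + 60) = (c - 1)/(c + 5)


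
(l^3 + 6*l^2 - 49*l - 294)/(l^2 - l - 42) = l + 7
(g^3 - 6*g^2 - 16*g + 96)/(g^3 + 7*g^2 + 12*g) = (g^2 - 10*g + 24)/(g*(g + 3))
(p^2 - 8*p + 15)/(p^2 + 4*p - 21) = (p - 5)/(p + 7)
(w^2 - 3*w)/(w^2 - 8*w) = (w - 3)/(w - 8)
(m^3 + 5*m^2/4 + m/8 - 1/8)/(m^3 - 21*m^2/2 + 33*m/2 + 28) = (8*m^2 + 2*m - 1)/(4*(2*m^2 - 23*m + 56))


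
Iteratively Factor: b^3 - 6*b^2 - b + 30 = (b + 2)*(b^2 - 8*b + 15) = (b - 3)*(b + 2)*(b - 5)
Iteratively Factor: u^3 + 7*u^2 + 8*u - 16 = (u + 4)*(u^2 + 3*u - 4) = (u - 1)*(u + 4)*(u + 4)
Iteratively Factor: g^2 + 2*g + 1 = (g + 1)*(g + 1)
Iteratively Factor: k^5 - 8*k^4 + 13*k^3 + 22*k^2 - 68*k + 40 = (k + 2)*(k^4 - 10*k^3 + 33*k^2 - 44*k + 20) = (k - 2)*(k + 2)*(k^3 - 8*k^2 + 17*k - 10) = (k - 2)^2*(k + 2)*(k^2 - 6*k + 5) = (k - 2)^2*(k - 1)*(k + 2)*(k - 5)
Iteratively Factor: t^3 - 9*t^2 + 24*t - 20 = (t - 5)*(t^2 - 4*t + 4) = (t - 5)*(t - 2)*(t - 2)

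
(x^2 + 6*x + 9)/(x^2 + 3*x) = (x + 3)/x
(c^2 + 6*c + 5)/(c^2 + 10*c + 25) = (c + 1)/(c + 5)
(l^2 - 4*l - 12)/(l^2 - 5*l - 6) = (l + 2)/(l + 1)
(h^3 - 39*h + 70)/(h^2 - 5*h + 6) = (h^2 + 2*h - 35)/(h - 3)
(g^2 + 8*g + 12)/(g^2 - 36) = (g + 2)/(g - 6)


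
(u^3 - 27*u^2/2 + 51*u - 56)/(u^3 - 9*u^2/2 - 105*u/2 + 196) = (u - 2)/(u + 7)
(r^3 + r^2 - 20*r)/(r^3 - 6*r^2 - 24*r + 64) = r*(r^2 + r - 20)/(r^3 - 6*r^2 - 24*r + 64)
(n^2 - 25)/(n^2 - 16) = (n^2 - 25)/(n^2 - 16)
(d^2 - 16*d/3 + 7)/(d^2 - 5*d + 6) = (d - 7/3)/(d - 2)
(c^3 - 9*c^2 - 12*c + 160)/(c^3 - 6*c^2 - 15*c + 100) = (c - 8)/(c - 5)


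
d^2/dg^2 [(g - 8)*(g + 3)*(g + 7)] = 6*g + 4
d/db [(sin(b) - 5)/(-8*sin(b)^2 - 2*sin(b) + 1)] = (8*sin(b)^2 - 80*sin(b) - 9)*cos(b)/((2*sin(b) + 1)^2*(4*sin(b) - 1)^2)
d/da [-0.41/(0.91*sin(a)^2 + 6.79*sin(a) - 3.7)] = (0.7462*sin(a) + 2.7839)*cos(a)/(0.91*sin(a)^2 + 6.79*sin(a) - 3.7)^2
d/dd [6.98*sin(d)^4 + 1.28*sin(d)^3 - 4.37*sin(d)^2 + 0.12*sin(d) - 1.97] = (27.92*sin(d)^3 + 3.84*sin(d)^2 - 8.74*sin(d) + 0.12)*cos(d)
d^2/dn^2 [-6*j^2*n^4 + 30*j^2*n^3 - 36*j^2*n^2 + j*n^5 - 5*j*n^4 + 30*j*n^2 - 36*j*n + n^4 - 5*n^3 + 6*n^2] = -72*j^2*n^2 + 180*j^2*n - 72*j^2 + 20*j*n^3 - 60*j*n^2 + 60*j + 12*n^2 - 30*n + 12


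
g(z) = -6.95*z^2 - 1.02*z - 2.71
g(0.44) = -4.50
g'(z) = -13.9*z - 1.02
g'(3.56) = -50.50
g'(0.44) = -7.14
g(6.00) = -259.03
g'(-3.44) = 46.80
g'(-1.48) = 19.55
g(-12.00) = -991.27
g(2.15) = -37.03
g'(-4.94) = 67.65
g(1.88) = -29.19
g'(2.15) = -30.90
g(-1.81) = -23.63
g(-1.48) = -16.42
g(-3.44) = -81.44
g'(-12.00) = 165.78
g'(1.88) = -27.15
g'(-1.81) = 24.14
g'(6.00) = -84.42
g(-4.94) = -167.28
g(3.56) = -94.42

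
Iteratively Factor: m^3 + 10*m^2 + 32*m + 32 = (m + 4)*(m^2 + 6*m + 8) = (m + 4)^2*(m + 2)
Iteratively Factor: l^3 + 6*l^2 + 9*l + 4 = (l + 4)*(l^2 + 2*l + 1) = (l + 1)*(l + 4)*(l + 1)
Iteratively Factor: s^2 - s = (s)*(s - 1)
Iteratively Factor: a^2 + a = (a)*(a + 1)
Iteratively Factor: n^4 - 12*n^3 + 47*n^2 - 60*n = (n - 5)*(n^3 - 7*n^2 + 12*n) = n*(n - 5)*(n^2 - 7*n + 12) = n*(n - 5)*(n - 3)*(n - 4)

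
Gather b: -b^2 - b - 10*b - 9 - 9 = -b^2 - 11*b - 18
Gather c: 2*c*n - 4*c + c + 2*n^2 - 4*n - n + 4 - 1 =c*(2*n - 3) + 2*n^2 - 5*n + 3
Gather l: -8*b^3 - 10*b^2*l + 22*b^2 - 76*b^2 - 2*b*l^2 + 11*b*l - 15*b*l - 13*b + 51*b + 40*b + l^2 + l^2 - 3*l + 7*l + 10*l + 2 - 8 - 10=-8*b^3 - 54*b^2 + 78*b + l^2*(2 - 2*b) + l*(-10*b^2 - 4*b + 14) - 16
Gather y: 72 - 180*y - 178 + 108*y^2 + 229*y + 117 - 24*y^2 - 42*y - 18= 84*y^2 + 7*y - 7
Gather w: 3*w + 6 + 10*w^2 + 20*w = 10*w^2 + 23*w + 6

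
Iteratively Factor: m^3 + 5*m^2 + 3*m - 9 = (m - 1)*(m^2 + 6*m + 9) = (m - 1)*(m + 3)*(m + 3)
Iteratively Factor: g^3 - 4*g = (g)*(g^2 - 4) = g*(g + 2)*(g - 2)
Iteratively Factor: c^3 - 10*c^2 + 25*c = (c - 5)*(c^2 - 5*c) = c*(c - 5)*(c - 5)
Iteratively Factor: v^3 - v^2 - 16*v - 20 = (v - 5)*(v^2 + 4*v + 4) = (v - 5)*(v + 2)*(v + 2)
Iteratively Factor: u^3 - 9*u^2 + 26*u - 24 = (u - 3)*(u^2 - 6*u + 8) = (u - 4)*(u - 3)*(u - 2)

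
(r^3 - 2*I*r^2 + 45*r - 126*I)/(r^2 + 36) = (r^2 + 4*I*r + 21)/(r + 6*I)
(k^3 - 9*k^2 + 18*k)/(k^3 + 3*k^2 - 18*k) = (k - 6)/(k + 6)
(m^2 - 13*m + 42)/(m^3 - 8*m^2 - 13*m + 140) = (m - 6)/(m^2 - m - 20)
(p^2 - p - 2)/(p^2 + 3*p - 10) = (p + 1)/(p + 5)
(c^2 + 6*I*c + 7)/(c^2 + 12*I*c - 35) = (c - I)/(c + 5*I)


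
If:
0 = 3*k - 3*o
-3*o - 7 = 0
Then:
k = -7/3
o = -7/3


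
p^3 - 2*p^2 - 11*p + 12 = (p - 4)*(p - 1)*(p + 3)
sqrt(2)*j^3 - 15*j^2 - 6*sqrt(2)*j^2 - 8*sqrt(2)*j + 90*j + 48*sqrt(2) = (j - 6)*(j - 8*sqrt(2))*(sqrt(2)*j + 1)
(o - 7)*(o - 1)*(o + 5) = o^3 - 3*o^2 - 33*o + 35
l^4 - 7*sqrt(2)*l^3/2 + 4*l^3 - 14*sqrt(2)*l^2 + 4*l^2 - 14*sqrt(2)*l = l*(l + 2)^2*(l - 7*sqrt(2)/2)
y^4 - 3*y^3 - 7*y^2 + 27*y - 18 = (y - 3)*(y - 2)*(y - 1)*(y + 3)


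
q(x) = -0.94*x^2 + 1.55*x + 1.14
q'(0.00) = 1.55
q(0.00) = 1.14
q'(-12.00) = 24.11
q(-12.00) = -152.82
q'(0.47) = 0.67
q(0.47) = 1.66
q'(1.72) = -1.68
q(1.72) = 1.03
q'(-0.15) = 1.83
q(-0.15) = 0.89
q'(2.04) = -2.29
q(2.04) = 0.39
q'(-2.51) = 6.27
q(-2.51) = -8.67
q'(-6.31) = 13.41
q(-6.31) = -46.07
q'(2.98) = -4.05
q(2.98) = -2.59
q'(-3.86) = 8.81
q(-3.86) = -18.85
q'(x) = 1.55 - 1.88*x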